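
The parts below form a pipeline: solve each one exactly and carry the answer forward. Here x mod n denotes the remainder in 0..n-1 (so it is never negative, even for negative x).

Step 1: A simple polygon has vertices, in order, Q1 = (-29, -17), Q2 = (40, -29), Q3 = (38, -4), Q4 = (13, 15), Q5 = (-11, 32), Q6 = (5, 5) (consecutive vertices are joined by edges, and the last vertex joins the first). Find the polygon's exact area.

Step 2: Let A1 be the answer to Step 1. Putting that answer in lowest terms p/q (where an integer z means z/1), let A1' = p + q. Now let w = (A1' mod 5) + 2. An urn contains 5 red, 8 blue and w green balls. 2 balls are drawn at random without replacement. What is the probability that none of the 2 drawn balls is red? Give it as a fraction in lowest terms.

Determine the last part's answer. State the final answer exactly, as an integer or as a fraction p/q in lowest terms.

Step 1: cross terms: (-29*-29 - 40*-17)=1521, (40*-4 - 38*-29)=942, (38*15 - 13*-4)=622, (13*32 - -11*15)=581, (-11*5 - 5*32)=-215, (5*-17 - -29*5)=60; twice the area = |3511| = 3511; area = 3511/2; answer 3511/2
Step 2: A1 = 3511/2; threaded value p + q = 3513; w = 5; total draws C(18,2) = 153; favorable C(13,2) = 78; P = 26/51; answer 26/51

26/51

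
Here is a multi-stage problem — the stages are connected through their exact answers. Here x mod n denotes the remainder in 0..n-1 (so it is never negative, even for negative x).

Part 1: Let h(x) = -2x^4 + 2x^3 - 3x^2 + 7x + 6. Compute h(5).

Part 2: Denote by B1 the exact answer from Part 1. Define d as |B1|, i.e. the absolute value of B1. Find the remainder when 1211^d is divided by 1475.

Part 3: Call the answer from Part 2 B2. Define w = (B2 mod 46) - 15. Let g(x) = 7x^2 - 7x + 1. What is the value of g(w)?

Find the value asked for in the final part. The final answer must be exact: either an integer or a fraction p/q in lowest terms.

5293

Part 1: -2*(5)^4 + 2*(5)^3 - 3*(5)^2 + 7*(5)^1 + 6 = (-1250) + (250) + (-75) + (35) + (6) = -1034; answer -1034
Part 2: B1 = -1034; d = 1034; squarings mod 1475: 1211^1=1211, 1211^2=371, 1211^4=466, 1211^8=331, 1211^16=411, 1211^32=771, 1211^64=16, 1211^128=256, 1211^256=636, 1211^512=346, 1211^1024=241; 1211^1034 = 1211^2 * 1211^8 * 1211^1024 = 641 (mod 1475); answer 641
Part 3: B2 = 641; w = 28; 7*(28)^2 - 7*(28)^1 + 1 = (5488) + (-196) + (1) = 5293; answer 5293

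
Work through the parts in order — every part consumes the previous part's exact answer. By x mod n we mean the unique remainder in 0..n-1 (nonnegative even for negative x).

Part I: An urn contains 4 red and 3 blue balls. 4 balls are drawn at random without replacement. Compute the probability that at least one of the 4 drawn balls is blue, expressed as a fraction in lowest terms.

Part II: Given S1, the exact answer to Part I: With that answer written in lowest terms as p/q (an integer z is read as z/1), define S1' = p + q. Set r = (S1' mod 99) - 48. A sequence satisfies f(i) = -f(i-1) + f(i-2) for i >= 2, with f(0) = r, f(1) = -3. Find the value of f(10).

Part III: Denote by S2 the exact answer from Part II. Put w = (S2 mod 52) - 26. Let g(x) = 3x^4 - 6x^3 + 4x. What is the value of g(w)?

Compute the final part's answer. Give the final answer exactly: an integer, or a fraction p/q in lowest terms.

527961

Part I: total draws C(7,4) = 35; complement C(4,4) = 1; favorable 35 - 1 = 34; P = 34/35; answer 34/35
Part II: S1 = 34/35; threaded value p + q = 69; r = 21; f(2) = -1*(-3) + 1*(21) = 24; iterating: f(2)=24, f(3)=-27, f(4)=51, f(5)=-78, f(6)=129, f(7)=-207, f(8)=336, f(9)=-543, f(10)=879; answer 879
Part III: S2 = 879; w = 21; 3*(21)^4 - 6*(21)^3 + 4*(21)^1 = (583443) + (-55566) + (84) = 527961; answer 527961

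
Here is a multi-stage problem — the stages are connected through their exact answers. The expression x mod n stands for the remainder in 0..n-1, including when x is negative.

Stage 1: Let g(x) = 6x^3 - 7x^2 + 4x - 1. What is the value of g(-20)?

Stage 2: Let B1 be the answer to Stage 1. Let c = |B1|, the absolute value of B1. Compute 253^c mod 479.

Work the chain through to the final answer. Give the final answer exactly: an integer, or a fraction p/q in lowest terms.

Stage 1: 6*(-20)^3 - 7*(-20)^2 + 4*(-20)^1 - 1 = (-48000) + (-2800) + (-80) + (-1) = -50881; answer -50881
Stage 2: B1 = -50881; c = 50881; squarings mod 479: 253^1=253, 253^2=302, 253^4=194, 253^8=274, 253^16=352, 253^32=322, 253^64=220, 253^128=21, 253^256=441, 253^512=7, 253^1024=49, 253^2048=6, 253^4096=36, 253^8192=338, 253^16384=242, 253^32768=126; 253^50881 = 253^1 * 253^64 * 253^128 * 253^512 * 253^1024 * 253^16384 * 253^32768 = 176 (mod 479); answer 176

176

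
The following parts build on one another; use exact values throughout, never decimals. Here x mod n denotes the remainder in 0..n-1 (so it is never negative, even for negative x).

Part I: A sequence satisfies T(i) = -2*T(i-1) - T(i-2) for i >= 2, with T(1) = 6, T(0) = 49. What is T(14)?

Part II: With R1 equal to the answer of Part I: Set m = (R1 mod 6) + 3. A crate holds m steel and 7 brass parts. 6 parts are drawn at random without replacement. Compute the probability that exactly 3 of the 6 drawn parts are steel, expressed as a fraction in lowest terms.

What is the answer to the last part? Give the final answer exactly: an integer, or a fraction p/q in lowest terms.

56/143

Part I: T(2) = -2*(6) - 1*(49) = -61; iterating: T(2)=-61, T(3)=116, T(4)=-171, T(5)=226, T(6)=-281, T(7)=336, T(8)=-391, T(9)=446, T(10)=-501, T(11)=556, T(12)=-611, T(13)=666, T(14)=-721; answer -721
Part II: R1 = -721; m = 8; total draws C(15,6) = 5005; favorable C(8,3)*C(7,3) = 1960; P = 56/143; answer 56/143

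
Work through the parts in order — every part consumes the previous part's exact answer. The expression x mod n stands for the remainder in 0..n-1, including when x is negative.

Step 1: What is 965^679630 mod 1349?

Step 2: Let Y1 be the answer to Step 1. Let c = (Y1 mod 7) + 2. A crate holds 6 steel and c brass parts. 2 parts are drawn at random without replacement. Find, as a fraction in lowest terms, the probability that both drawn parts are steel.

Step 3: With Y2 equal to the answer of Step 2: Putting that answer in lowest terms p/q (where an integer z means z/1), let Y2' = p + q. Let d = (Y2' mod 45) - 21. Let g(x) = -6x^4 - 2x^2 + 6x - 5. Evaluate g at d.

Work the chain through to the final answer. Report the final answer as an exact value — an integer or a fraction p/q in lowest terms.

Step 1: squarings mod 1349: 965^1=965, 965^2=415, 965^4=902, 965^8=157, 965^16=367, 965^32=1138, 965^64=4, 965^128=16, 965^256=256, 965^512=784, 965^1024=861, 965^2048=720, 965^4096=384, 965^8192=415, 965^16384=902, 965^32768=157, 965^65536=367, 965^131072=1138, 965^262144=4, 965^524288=16; 965^679630 = 965^2 * 965^4 * 965^8 * 965^64 * 965^128 * 965^512 * 965^1024 * 965^2048 * 965^4096 * 965^16384 * 965^131072 * 965^524288 = 427 (mod 1349); answer 427
Step 2: Y1 = 427; c = 2; total draws C(8,2) = 28; favorable C(6,2) = 15; P = 15/28; answer 15/28
Step 3: Y2 = 15/28; threaded value p + q = 43; d = 22; -6*(22)^4 - 2*(22)^2 + 6*(22)^1 - 5 = (-1405536) + (-968) + (132) + (-5) = -1406377; answer -1406377

-1406377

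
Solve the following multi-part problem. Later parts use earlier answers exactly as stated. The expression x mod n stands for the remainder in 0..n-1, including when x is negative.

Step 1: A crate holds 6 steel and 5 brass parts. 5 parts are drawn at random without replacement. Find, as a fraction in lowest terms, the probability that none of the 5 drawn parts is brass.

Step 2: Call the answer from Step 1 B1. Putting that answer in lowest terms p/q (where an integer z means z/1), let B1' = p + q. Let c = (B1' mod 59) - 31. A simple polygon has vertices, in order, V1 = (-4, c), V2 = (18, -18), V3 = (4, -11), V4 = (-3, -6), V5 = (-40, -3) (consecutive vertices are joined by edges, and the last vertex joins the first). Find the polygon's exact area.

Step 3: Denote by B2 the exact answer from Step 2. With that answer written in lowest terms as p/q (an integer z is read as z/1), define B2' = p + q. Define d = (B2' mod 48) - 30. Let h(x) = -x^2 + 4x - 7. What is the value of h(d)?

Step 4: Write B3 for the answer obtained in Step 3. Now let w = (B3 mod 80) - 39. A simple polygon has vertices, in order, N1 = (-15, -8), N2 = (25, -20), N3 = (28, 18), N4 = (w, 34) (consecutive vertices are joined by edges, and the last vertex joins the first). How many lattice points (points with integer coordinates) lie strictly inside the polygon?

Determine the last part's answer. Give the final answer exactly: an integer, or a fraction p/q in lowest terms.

Step 1: total draws C(11,5) = 462; favorable C(6,5) = 6; P = 1/77; answer 1/77
Step 2: B1 = 1/77; threaded value p + q = 78; c = -12; cross terms: (-4*-18 - 18*-12)=288, (18*-11 - 4*-18)=-126, (4*-6 - -3*-11)=-57, (-3*-3 - -40*-6)=-231, (-40*-12 - -4*-3)=468; twice the area = |342| = 342; area = 171; answer 171
Step 3: B2 = 171; threaded value p + q = 172; d = -2; -1*(-2)^2 + 4*(-2)^1 - 7 = (-4) + (-8) + (-7) = -19; answer -19
Step 4: B3 = -19; w = 22; cross terms: (-15*-20 - 25*-8)=500, (25*18 - 28*-20)=1010, (28*34 - 22*18)=556, (22*-8 - -15*34)=334; twice the area = |2400| = 2400; area = 1200; boundary points = 4 + 1 + 2 + 1 = 8; strictly interior points = area - boundary/2 + 1 = 1197; answer 1197

1197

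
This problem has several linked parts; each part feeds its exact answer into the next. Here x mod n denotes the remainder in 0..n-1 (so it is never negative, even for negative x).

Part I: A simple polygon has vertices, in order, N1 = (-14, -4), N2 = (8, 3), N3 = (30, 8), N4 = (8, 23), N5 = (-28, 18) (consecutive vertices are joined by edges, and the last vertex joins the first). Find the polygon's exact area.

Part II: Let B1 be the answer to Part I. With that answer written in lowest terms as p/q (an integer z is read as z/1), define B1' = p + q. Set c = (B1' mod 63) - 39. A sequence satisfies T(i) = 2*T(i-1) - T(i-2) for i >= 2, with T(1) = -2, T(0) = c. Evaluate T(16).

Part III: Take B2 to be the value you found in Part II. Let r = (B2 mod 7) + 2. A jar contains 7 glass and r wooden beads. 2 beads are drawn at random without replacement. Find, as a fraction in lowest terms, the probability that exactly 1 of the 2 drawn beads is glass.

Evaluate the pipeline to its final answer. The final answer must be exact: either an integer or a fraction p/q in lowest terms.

Part I: cross terms: (-14*3 - 8*-4)=-10, (8*8 - 30*3)=-26, (30*23 - 8*8)=626, (8*18 - -28*23)=788, (-28*-4 - -14*18)=364; twice the area = |1742| = 1742; area = 871; answer 871
Part II: B1 = 871; threaded value p + q = 872; c = 14; T(2) = 2*(-2) - 1*(14) = -18; iterating: T(2)=-18, T(3)=-34, T(4)=-50, T(5)=-66, T(6)=-82, T(7)=-98, T(8)=-114, T(9)=-130, T(10)=-146, T(11)=-162, T(12)=-178, T(13)=-194, T(14)=-210, T(15)=-226, T(16)=-242; answer -242
Part III: B2 = -242; r = 5; total draws C(12,2) = 66; favorable C(7,1)*C(5,1) = 35; P = 35/66; answer 35/66

35/66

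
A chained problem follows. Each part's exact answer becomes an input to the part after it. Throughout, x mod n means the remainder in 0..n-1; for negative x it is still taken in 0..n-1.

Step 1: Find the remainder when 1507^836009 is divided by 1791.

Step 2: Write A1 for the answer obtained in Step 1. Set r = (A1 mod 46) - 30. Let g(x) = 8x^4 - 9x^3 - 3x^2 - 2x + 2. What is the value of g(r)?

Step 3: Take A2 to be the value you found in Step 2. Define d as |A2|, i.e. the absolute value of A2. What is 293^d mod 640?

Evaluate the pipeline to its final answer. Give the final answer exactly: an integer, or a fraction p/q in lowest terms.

Step 1: squarings mod 1791: 1507^1=1507, 1507^2=61, 1507^4=139, 1507^8=1411, 1507^16=1120, 1507^32=700, 1507^64=1057, 1507^128=1456, 1507^256=1183, 1507^512=718, 1507^1024=1507, 1507^2048=61, 1507^4096=139, 1507^8192=1411, 1507^16384=1120, 1507^32768=700, 1507^65536=1057, 1507^131072=1456, 1507^262144=1183, 1507^524288=718; 1507^836009 = 1507^1 * 1507^8 * 1507^32 * 1507^128 * 1507^256 * 1507^16384 * 1507^32768 * 1507^262144 * 1507^524288 = 1654 (mod 1791); answer 1654
Step 2: A1 = 1654; r = 14; 8*(14)^4 - 9*(14)^3 - 3*(14)^2 - 2*(14)^1 + 2 = (307328) + (-24696) + (-588) + (-28) + (2) = 282018; answer 282018
Step 3: A2 = 282018; d = 282018; squarings mod 640: 293^1=293, 293^2=89, 293^4=241, 293^8=481, 293^16=321, 293^32=1, 293^64=1, 293^128=1, 293^256=1, 293^512=1, 293^1024=1, 293^2048=1, 293^4096=1, 293^8192=1, 293^16384=1, 293^32768=1, 293^65536=1, 293^131072=1, 293^262144=1; 293^282018 = 293^2 * 293^32 * 293^128 * 293^256 * 293^1024 * 293^2048 * 293^16384 * 293^262144 = 89 (mod 640); answer 89

89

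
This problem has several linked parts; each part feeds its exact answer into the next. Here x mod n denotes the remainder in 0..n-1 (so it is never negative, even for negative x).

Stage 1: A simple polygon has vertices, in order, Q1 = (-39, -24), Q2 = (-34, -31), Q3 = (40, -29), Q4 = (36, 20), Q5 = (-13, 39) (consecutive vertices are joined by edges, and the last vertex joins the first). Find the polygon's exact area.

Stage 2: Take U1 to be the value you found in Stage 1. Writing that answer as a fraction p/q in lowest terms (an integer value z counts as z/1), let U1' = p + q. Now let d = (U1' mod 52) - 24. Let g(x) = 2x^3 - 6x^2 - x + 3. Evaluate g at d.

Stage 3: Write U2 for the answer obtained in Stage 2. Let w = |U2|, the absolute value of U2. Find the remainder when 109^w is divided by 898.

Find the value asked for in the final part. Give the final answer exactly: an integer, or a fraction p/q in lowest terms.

Stage 1: cross terms: (-39*-31 - -34*-24)=393, (-34*-29 - 40*-31)=2226, (40*20 - 36*-29)=1844, (36*39 - -13*20)=1664, (-13*-24 - -39*39)=1833; twice the area = |7960| = 7960; area = 3980; answer 3980
Stage 2: U1 = 3980; threaded value p + q = 3981; d = 5; 2*(5)^3 - 6*(5)^2 - 1*(5)^1 + 3 = (250) + (-150) + (-5) + (3) = 98; answer 98
Stage 3: U2 = 98; w = 98; squarings mod 898: 109^1=109, 109^2=207, 109^4=643, 109^8=369, 109^16=563, 109^32=873, 109^64=625; 109^98 = 109^2 * 109^32 * 109^64 = 221 (mod 898); answer 221

221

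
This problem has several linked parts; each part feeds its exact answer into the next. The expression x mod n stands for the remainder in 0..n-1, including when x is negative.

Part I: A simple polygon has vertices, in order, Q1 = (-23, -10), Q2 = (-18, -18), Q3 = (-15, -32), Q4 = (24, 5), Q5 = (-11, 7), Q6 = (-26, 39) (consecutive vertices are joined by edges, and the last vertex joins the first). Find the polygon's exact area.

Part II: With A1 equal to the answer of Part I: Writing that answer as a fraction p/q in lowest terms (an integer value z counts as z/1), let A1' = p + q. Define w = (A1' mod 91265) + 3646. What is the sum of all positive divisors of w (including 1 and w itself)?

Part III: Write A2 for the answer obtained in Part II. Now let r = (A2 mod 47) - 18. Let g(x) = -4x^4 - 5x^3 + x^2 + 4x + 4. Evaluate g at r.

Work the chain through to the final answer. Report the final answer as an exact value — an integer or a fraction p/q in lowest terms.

-74204

Part I: cross terms: (-23*-18 - -18*-10)=234, (-18*-32 - -15*-18)=306, (-15*5 - 24*-32)=693, (24*7 - -11*5)=223, (-11*39 - -26*7)=-247, (-26*-10 - -23*39)=1157; twice the area = |2366| = 2366; area = 1183; answer 1183
Part II: A1 = 1183; threaded value p + q = 1184; w = 4830; 4830 = 2 * 3 * 5 * 7 * 23; sigma = (1 + 2) * (1 + 3) * (1 + 5) * (1 + 7) * (1 + 23) = 3 * 4 * 6 * 8 * 24 = 13824; answer 13824
Part III: A2 = 13824; r = -12; -4*(-12)^4 - 5*(-12)^3 + 1*(-12)^2 + 4*(-12)^1 + 4 = (-82944) + (8640) + (144) + (-48) + (4) = -74204; answer -74204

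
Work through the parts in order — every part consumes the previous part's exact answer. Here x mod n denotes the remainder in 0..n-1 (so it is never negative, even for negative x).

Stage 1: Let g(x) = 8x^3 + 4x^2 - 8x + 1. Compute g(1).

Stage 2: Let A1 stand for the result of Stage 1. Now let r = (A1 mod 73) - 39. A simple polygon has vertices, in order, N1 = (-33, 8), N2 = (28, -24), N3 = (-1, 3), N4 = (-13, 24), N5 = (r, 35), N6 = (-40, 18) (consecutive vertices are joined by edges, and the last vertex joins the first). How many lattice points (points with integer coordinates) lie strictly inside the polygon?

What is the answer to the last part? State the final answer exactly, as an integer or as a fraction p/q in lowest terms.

1030

Stage 1: 8*(1)^3 + 4*(1)^2 - 8*(1)^1 + 1 = (8) + (4) + (-8) + (1) = 5; answer 5
Stage 2: A1 = 5; r = -34; cross terms: (-33*-24 - 28*8)=568, (28*3 - -1*-24)=60, (-1*24 - -13*3)=15, (-13*35 - -34*24)=361, (-34*18 - -40*35)=788, (-40*8 - -33*18)=274; twice the area = |2066| = 2066; area = 1033; boundary points = 1 + 1 + 3 + 1 + 1 + 1 = 8; strictly interior points = area - boundary/2 + 1 = 1030; answer 1030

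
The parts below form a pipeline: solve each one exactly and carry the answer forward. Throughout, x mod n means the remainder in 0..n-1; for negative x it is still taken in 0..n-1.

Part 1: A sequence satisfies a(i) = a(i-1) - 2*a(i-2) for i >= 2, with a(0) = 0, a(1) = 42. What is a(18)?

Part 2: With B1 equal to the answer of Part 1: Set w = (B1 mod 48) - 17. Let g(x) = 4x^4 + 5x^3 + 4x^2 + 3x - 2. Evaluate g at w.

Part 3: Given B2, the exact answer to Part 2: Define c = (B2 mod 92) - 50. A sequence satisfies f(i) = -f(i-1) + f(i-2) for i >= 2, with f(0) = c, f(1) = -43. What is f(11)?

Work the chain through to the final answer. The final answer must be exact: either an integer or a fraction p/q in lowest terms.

-1847

Part 1: a(2) = 1*(42) - 2*(0) = 42; iterating: a(2)=42, a(3)=-42, a(4)=-126, a(5)=-42, a(6)=210, a(7)=294, a(8)=-126, a(9)=-714, a(10)=-462, a(11)=966, a(12)=1890, a(13)=-42, a(14)=-3822, a(15)=-3738, a(16)=3906, a(17)=11382, a(18)=3570; answer 3570
Part 2: B1 = 3570; w = 1; 4*(1)^4 + 5*(1)^3 + 4*(1)^2 + 3*(1)^1 - 2 = (4) + (5) + (4) + (3) + (-2) = 14; answer 14
Part 3: B2 = 14; c = -36; f(2) = -1*(-43) + 1*(-36) = 7; iterating: f(2)=7, f(3)=-50, f(4)=57, f(5)=-107, f(6)=164, f(7)=-271, f(8)=435, f(9)=-706, f(10)=1141, f(11)=-1847; answer -1847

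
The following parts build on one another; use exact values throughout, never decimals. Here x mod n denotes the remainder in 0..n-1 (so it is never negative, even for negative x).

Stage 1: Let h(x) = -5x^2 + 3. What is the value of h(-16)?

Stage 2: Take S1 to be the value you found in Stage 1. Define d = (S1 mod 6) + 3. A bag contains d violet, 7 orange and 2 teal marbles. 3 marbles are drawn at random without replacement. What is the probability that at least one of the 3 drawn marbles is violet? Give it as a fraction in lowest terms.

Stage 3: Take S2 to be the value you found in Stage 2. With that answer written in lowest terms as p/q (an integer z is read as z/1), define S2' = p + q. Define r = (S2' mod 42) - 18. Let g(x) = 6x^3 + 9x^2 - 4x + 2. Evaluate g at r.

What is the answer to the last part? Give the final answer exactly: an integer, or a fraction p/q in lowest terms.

Stage 1: -5*(-16)^2 + 3 = (-1280) + (3) = -1277; answer -1277
Stage 2: S1 = -1277; d = 4; total draws C(13,3) = 286; complement C(9,3) = 84; favorable 286 - 84 = 202; P = 101/143; answer 101/143
Stage 3: S2 = 101/143; threaded value p + q = 244; r = 16; 6*(16)^3 + 9*(16)^2 - 4*(16)^1 + 2 = (24576) + (2304) + (-64) + (2) = 26818; answer 26818

26818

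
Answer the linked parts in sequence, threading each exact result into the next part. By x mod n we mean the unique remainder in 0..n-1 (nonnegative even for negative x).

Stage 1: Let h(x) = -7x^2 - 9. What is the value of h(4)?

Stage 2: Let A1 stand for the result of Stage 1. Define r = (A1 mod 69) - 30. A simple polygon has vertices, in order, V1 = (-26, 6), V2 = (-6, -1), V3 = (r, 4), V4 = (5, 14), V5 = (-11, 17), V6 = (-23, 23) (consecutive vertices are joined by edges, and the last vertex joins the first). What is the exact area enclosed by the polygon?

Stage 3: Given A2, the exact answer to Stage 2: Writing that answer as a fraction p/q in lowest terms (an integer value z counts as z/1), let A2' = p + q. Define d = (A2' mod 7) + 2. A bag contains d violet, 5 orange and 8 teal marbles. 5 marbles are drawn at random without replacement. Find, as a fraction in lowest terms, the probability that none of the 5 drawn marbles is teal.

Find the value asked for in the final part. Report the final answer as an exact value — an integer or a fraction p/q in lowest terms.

9/442

Stage 1: -7*(4)^2 - 9 = (-112) + (-9) = -121; answer -121
Stage 2: A1 = -121; r = -13; cross terms: (-26*-1 - -6*6)=62, (-6*4 - -13*-1)=-37, (-13*14 - 5*4)=-202, (5*17 - -11*14)=239, (-11*23 - -23*17)=138, (-23*6 - -26*23)=460; twice the area = |660| = 660; area = 330; answer 330
Stage 3: A2 = 330; threaded value p + q = 331; d = 4; total draws C(17,5) = 6188; favorable C(9,5) = 126; P = 9/442; answer 9/442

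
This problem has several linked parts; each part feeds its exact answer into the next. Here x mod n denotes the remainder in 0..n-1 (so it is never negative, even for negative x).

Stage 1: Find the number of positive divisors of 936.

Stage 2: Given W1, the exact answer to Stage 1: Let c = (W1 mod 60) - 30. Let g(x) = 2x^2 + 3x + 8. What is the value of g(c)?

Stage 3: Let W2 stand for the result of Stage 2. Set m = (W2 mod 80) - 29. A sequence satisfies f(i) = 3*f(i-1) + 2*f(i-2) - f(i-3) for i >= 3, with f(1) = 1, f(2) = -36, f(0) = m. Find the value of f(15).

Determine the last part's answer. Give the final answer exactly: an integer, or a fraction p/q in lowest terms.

Stage 1: 936 = 2^3 * 3^2 * 13; number of divisors = (3+1) * (2+1) * (1+1) = 24; answer 24
Stage 2: W1 = 24; c = -6; 2*(-6)^2 + 3*(-6)^1 + 8 = (72) + (-18) + (8) = 62; answer 62
Stage 3: W2 = 62; m = 33; f(3) = 3*(-36) + 2*(1) - 1*(33) = -139; iterating: f(3)=-139, f(4)=-490, f(5)=-1712, f(6)=-5977, f(7)=-20865, f(8)=-72837, f(9)=-254264, f(10)=-887601, f(11)=-3098494, f(12)=-10816420, f(13)=-37758647, f(14)=-131810287, f(15)=-460131735; answer -460131735

-460131735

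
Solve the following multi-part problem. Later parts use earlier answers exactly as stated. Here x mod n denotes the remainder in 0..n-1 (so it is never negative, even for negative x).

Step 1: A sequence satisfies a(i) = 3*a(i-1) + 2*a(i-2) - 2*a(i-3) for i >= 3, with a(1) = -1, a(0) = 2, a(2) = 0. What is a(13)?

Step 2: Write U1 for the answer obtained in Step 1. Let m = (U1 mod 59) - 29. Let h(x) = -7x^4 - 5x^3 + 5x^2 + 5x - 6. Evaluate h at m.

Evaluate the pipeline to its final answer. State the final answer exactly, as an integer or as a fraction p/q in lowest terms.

Step 1: a(3) = 3*(0) + 2*(-1) - 2*(2) = -6; iterating: a(3)=-6, a(4)=-16, a(5)=-60, a(6)=-200, a(7)=-688, a(8)=-2344, a(9)=-8008, a(10)=-27336, a(11)=-93336, a(12)=-318664, a(13)=-1087992; answer -1087992
Step 2: U1 = -1087992; m = -2; -7*(-2)^4 - 5*(-2)^3 + 5*(-2)^2 + 5*(-2)^1 - 6 = (-112) + (40) + (20) + (-10) + (-6) = -68; answer -68

-68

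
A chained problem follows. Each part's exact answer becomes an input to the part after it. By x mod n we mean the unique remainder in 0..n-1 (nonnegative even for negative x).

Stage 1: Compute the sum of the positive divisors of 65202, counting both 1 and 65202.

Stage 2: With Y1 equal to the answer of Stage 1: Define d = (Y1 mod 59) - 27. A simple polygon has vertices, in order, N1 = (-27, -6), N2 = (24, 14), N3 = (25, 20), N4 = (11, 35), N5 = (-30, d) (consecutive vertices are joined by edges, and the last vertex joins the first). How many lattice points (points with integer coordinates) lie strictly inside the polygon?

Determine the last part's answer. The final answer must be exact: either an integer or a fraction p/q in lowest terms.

Stage 1: 65202 = 2 * 3 * 10867; sigma = (1 + 2) * (1 + 3) * (1 + 10867) = 3 * 4 * 10868 = 130416; answer 130416
Stage 2: Y1 = 130416; d = -1; cross terms: (-27*14 - 24*-6)=-234, (24*20 - 25*14)=130, (25*35 - 11*20)=655, (11*-1 - -30*35)=1039, (-30*-6 - -27*-1)=153; twice the area = |1743| = 1743; area = 1743/2; boundary points = 1 + 1 + 1 + 1 + 1 = 5; strictly interior points = area - boundary/2 + 1 = 870; answer 870

870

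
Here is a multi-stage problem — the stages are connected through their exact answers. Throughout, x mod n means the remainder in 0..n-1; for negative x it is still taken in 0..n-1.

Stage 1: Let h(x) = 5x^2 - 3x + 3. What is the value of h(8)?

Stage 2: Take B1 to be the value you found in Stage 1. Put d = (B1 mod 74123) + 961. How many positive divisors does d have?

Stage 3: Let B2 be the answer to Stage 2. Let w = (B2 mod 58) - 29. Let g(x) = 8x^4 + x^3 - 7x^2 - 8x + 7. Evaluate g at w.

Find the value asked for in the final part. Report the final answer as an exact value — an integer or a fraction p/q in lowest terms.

Stage 1: 5*(8)^2 - 3*(8)^1 + 3 = (320) + (-24) + (3) = 299; answer 299
Stage 2: B1 = 299; d = 1260; 1260 = 2^2 * 3^2 * 5 * 7; number of divisors = (2+1) * (2+1) * (1+1) * (1+1) = 36; answer 36
Stage 3: B2 = 36; w = 7; 8*(7)^4 + 1*(7)^3 - 7*(7)^2 - 8*(7)^1 + 7 = (19208) + (343) + (-343) + (-56) + (7) = 19159; answer 19159

19159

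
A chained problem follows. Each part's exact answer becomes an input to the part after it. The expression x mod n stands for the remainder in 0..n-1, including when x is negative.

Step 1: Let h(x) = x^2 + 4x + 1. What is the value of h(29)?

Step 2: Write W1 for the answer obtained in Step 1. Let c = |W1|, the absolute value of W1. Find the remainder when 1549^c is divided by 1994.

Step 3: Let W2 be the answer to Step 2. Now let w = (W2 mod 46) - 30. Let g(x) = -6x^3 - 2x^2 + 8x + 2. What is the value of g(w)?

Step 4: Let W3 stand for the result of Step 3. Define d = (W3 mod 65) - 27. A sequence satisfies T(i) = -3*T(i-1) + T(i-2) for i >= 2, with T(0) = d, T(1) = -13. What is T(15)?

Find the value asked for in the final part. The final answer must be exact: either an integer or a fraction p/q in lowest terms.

-142397005

Step 1: 1*(29)^2 + 4*(29)^1 + 1 = (841) + (116) + (1) = 958; answer 958
Step 2: W1 = 958; c = 958; squarings mod 1994: 1549^1=1549, 1549^2=619, 1549^4=313, 1549^8=263, 1549^16=1373, 1549^32=799, 1549^64=321, 1549^128=1347, 1549^256=1863, 1549^512=1209; 1549^958 = 1549^2 * 1549^4 * 1549^8 * 1549^16 * 1549^32 * 1549^128 * 1549^256 * 1549^512 = 71 (mod 1994); answer 71
Step 3: W2 = 71; w = -5; -6*(-5)^3 - 2*(-5)^2 + 8*(-5)^1 + 2 = (750) + (-50) + (-40) + (2) = 662; answer 662
Step 4: W3 = 662; d = -15; T(2) = -3*(-13) + 1*(-15) = 24; iterating: T(2)=24, T(3)=-85, T(4)=279, T(5)=-922, T(6)=3045, T(7)=-10057, T(8)=33216, T(9)=-109705, T(10)=362331, T(11)=-1196698, T(12)=3952425, T(13)=-13053973, T(14)=43114344, T(15)=-142397005; answer -142397005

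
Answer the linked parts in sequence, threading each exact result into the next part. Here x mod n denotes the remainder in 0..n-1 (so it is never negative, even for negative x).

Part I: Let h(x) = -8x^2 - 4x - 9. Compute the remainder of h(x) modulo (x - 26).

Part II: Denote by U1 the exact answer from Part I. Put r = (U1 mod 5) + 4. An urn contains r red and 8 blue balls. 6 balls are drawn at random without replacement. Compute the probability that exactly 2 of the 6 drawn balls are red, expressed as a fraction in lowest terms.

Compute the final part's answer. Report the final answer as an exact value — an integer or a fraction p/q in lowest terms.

35/143

Part I: remainder = value at the root: -8*(26)^2 - 4*(26)^1 - 9 = (-5408) + (-104) + (-9) = -5521; answer -5521
Part II: U1 = -5521; r = 8; total draws C(16,6) = 8008; favorable C(8,2)*C(8,4) = 1960; P = 35/143; answer 35/143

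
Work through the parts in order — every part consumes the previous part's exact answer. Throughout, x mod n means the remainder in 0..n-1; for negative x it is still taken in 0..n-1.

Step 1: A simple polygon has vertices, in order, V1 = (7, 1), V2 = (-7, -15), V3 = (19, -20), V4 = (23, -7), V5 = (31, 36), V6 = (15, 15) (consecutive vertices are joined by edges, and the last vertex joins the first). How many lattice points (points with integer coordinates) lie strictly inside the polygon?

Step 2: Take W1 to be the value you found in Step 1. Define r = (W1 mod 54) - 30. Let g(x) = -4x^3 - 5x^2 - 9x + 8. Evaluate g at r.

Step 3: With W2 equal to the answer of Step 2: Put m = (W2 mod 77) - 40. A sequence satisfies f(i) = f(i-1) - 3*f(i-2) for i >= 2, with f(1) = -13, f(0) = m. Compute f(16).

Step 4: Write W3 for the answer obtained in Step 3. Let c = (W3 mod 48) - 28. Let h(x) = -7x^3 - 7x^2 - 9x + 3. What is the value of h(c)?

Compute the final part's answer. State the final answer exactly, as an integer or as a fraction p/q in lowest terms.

-20

Step 1: cross terms: (7*-15 - -7*1)=-98, (-7*-20 - 19*-15)=425, (19*-7 - 23*-20)=327, (23*36 - 31*-7)=1045, (31*15 - 15*36)=-75, (15*1 - 7*15)=-90; twice the area = |1534| = 1534; area = 767; boundary points = 2 + 1 + 1 + 1 + 1 + 2 = 8; strictly interior points = area - boundary/2 + 1 = 764; answer 764
Step 2: W1 = 764; r = -22; -4*(-22)^3 - 5*(-22)^2 - 9*(-22)^1 + 8 = (42592) + (-2420) + (198) + (8) = 40378; answer 40378
Step 3: W2 = 40378; m = -10; f(2) = 1*(-13) - 3*(-10) = 17; iterating: f(2)=17, f(3)=56, f(4)=5, f(5)=-163, f(6)=-178, f(7)=311, f(8)=845, f(9)=-88, f(10)=-2623, f(11)=-2359, f(12)=5510, f(13)=12587, f(14)=-3943, f(15)=-41704, f(16)=-29875; answer -29875
Step 4: W3 = -29875; c = 1; -7*(1)^3 - 7*(1)^2 - 9*(1)^1 + 3 = (-7) + (-7) + (-9) + (3) = -20; answer -20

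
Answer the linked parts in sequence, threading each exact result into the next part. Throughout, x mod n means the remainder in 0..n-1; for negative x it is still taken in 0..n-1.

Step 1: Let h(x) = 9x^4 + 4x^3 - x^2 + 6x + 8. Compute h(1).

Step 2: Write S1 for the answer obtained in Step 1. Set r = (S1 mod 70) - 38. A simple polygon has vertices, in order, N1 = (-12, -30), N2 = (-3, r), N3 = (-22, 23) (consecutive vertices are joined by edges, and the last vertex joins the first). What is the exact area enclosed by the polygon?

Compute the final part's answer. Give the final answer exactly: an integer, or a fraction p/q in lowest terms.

Step 1: 9*(1)^4 + 4*(1)^3 - 1*(1)^2 + 6*(1)^1 + 8 = (9) + (4) + (-1) + (6) + (8) = 26; answer 26
Step 2: S1 = 26; r = -12; cross terms: (-12*-12 - -3*-30)=54, (-3*23 - -22*-12)=-333, (-22*-30 - -12*23)=936; twice the area = |657| = 657; area = 657/2; answer 657/2

657/2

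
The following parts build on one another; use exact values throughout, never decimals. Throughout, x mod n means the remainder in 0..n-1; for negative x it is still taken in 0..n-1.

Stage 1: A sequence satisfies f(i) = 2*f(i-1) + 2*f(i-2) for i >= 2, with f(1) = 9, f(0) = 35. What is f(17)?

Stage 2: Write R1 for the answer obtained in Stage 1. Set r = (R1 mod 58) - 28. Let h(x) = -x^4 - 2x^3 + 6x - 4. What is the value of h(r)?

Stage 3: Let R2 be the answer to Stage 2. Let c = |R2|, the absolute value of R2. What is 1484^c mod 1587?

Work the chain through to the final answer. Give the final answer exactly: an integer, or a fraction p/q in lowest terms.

1570

Stage 1: f(2) = 2*(9) + 2*(35) = 88; iterating: f(2)=88, f(3)=194, f(4)=564, f(5)=1516, f(6)=4160, f(7)=11352, f(8)=31024, f(9)=84752, f(10)=231552, f(11)=632608, f(12)=1728320, f(13)=4721856, f(14)=12900352, f(15)=35244416, f(16)=96289536, f(17)=263067904; answer 263067904
Stage 2: R1 = 263067904; r = 2; -1*(2)^4 - 2*(2)^3 + 6*(2)^1 - 4 = (-16) + (-16) + (12) + (-4) = -24; answer -24
Stage 3: R2 = -24; c = 24; squarings mod 1587: 1484^1=1484, 1484^2=1087, 1484^4=841, 1484^8=1066, 1484^16=64; 1484^24 = 1484^8 * 1484^16 = 1570 (mod 1587); answer 1570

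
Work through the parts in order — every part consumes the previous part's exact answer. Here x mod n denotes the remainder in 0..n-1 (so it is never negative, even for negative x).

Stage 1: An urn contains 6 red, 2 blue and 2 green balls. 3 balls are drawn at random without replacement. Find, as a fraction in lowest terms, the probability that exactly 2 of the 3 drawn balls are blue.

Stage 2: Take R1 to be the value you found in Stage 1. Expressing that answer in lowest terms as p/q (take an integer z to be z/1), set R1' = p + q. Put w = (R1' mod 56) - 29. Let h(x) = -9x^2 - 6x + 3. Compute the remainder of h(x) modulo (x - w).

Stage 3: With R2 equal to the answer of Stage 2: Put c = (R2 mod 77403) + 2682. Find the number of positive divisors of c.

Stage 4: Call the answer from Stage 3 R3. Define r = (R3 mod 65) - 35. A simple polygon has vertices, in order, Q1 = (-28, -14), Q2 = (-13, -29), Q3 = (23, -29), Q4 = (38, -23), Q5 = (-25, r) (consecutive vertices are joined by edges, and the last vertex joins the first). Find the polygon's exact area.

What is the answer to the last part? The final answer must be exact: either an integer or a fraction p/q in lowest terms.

648

Stage 1: total draws C(10,3) = 120; favorable C(2,2)*C(8,1) = 8; P = 1/15; answer 1/15
Stage 2: R1 = 1/15; threaded value p + q = 16; w = -13; remainder = value at the root: -9*(-13)^2 - 6*(-13)^1 + 3 = (-1521) + (78) + (3) = -1440; answer -1440
Stage 3: R2 = -1440; c = 78645; 78645 = 3 * 5 * 7^2 * 107; number of divisors = (1+1) * (1+1) * (2+1) * (1+1) = 24; answer 24
Stage 4: R3 = 24; r = -11; cross terms: (-28*-29 - -13*-14)=630, (-13*-29 - 23*-29)=1044, (23*-23 - 38*-29)=573, (38*-11 - -25*-23)=-993, (-25*-14 - -28*-11)=42; twice the area = |1296| = 1296; area = 648; answer 648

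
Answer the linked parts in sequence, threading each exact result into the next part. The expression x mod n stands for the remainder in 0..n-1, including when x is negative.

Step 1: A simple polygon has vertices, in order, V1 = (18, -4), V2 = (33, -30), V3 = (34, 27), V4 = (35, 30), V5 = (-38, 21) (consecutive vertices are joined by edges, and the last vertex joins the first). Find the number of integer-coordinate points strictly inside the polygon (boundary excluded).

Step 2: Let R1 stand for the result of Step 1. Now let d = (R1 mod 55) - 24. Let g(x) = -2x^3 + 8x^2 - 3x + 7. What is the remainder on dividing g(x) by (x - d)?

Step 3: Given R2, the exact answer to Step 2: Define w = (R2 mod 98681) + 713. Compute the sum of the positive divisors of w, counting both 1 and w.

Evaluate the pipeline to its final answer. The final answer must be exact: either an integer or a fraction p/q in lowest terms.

1944

Step 1: cross terms: (18*-30 - 33*-4)=-408, (33*27 - 34*-30)=1911, (34*30 - 35*27)=75, (35*21 - -38*30)=1875, (-38*-4 - 18*21)=-226; twice the area = |3227| = 3227; area = 3227/2; boundary points = 1 + 1 + 1 + 1 + 1 = 5; strictly interior points = area - boundary/2 + 1 = 1612; answer 1612
Step 2: R1 = 1612; d = -7; remainder = value at the root: -2*(-7)^3 + 8*(-7)^2 - 3*(-7)^1 + 7 = (686) + (392) + (21) + (7) = 1106; answer 1106
Step 3: R2 = 1106; w = 1819; 1819 = 17 * 107; sigma = (1 + 17) * (1 + 107) = 18 * 108 = 1944; answer 1944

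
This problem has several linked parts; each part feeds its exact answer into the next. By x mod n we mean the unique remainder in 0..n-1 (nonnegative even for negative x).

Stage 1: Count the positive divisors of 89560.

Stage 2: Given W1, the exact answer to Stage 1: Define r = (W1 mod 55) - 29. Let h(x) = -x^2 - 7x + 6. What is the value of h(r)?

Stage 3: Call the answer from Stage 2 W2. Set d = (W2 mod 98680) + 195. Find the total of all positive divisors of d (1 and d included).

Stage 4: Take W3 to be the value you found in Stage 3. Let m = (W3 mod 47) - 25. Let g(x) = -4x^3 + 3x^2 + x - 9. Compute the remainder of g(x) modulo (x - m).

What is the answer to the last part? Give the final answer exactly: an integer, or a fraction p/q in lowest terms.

Stage 1: 89560 = 2^3 * 5 * 2239; number of divisors = (3+1) * (1+1) * (1+1) = 16; answer 16
Stage 2: W1 = 16; r = -13; -1*(-13)^2 - 7*(-13)^1 + 6 = (-169) + (91) + (6) = -72; answer -72
Stage 3: W2 = -72; d = 98803; 98803 = 29 * 3407; sigma = (1 + 29) * (1 + 3407) = 30 * 3408 = 102240; answer 102240
Stage 4: W3 = 102240; m = -10; remainder = value at the root: -4*(-10)^3 + 3*(-10)^2 + 1*(-10)^1 - 9 = (4000) + (300) + (-10) + (-9) = 4281; answer 4281

4281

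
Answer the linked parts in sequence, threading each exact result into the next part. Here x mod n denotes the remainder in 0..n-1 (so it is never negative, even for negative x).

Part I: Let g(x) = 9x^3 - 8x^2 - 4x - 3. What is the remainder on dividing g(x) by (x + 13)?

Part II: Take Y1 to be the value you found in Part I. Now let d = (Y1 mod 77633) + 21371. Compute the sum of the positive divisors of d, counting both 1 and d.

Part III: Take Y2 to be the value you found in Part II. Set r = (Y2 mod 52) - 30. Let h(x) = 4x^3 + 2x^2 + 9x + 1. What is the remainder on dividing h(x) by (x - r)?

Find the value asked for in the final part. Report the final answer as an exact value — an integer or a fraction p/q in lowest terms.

991

Part I: remainder = value at the root: 9*(-13)^3 - 8*(-13)^2 - 4*(-13)^1 - 3 = (-19773) + (-1352) + (52) + (-3) = -21076; answer -21076
Part II: Y1 = -21076; d = 77928; 77928 = 2^3 * 3 * 17 * 191; sigma = (1 + 2 + 4 + 8) * (1 + 3) * (1 + 17) * (1 + 191) = 15 * 4 * 18 * 192 = 207360; answer 207360
Part III: Y2 = 207360; r = 6; remainder = value at the root: 4*(6)^3 + 2*(6)^2 + 9*(6)^1 + 1 = (864) + (72) + (54) + (1) = 991; answer 991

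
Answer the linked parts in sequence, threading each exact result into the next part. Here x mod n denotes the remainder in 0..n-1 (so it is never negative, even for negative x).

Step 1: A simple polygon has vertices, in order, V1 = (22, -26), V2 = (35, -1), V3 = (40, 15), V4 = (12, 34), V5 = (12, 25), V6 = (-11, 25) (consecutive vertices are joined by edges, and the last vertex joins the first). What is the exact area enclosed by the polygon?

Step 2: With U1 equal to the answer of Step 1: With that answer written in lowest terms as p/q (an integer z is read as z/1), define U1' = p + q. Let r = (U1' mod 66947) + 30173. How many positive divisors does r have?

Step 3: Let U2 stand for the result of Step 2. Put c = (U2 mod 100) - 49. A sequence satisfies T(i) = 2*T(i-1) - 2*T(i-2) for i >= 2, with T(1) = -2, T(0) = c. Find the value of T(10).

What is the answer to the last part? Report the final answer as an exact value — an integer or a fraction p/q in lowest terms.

Step 1: cross terms: (22*-1 - 35*-26)=888, (35*15 - 40*-1)=565, (40*34 - 12*15)=1180, (12*25 - 12*34)=-108, (12*25 - -11*25)=575, (-11*-26 - 22*25)=-264; twice the area = |2836| = 2836; area = 1418; answer 1418
Step 2: U1 = 1418; threaded value p + q = 1419; r = 31592; 31592 = 2^3 * 11 * 359; number of divisors = (3+1) * (1+1) * (1+1) = 16; answer 16
Step 3: U2 = 16; c = -33; T(2) = 2*(-2) - 2*(-33) = 62; iterating: T(2)=62, T(3)=128, T(4)=132, T(5)=8, T(6)=-248, T(7)=-512, T(8)=-528, T(9)=-32, T(10)=992; answer 992

992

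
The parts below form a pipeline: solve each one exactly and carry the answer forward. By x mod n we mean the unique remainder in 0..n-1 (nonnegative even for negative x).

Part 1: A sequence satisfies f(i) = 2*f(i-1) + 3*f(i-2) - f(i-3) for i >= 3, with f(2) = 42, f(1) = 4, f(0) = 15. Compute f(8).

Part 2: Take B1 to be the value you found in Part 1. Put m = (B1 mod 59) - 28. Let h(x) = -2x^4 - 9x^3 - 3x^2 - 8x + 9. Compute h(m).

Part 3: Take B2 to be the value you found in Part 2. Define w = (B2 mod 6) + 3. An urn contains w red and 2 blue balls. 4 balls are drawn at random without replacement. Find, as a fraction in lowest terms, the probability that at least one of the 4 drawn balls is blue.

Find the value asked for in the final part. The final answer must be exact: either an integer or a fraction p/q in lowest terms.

Part 1: f(3) = 2*(42) + 3*(4) - 1*(15) = 81; iterating: f(3)=81, f(4)=284, f(5)=769, f(6)=2309, f(7)=6641, f(8)=19440; answer 19440
Part 2: B1 = 19440; m = 1; -2*(1)^4 - 9*(1)^3 - 3*(1)^2 - 8*(1)^1 + 9 = (-2) + (-9) + (-3) + (-8) + (9) = -13; answer -13
Part 3: B2 = -13; w = 8; total draws C(10,4) = 210; complement C(8,4) = 70; favorable 210 - 70 = 140; P = 2/3; answer 2/3

2/3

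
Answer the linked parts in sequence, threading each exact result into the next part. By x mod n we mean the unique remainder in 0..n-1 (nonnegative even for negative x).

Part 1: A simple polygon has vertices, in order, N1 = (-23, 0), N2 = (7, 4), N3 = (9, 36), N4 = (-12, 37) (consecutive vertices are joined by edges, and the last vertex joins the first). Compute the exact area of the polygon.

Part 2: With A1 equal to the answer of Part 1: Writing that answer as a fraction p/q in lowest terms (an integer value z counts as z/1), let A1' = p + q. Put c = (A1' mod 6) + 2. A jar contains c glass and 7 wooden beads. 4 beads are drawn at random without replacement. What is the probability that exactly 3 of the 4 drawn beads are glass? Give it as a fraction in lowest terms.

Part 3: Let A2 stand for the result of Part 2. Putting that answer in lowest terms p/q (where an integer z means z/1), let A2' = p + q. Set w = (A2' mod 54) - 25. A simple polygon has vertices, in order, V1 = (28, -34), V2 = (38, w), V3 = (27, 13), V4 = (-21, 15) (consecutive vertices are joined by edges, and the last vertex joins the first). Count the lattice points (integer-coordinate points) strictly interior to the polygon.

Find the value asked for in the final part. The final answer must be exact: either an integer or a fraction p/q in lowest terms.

Part 1: cross terms: (-23*4 - 7*0)=-92, (7*36 - 9*4)=216, (9*37 - -12*36)=765, (-12*0 - -23*37)=851; twice the area = |1740| = 1740; area = 870; answer 870
Part 2: A1 = 870; threaded value p + q = 871; c = 3; total draws C(10,4) = 210; favorable C(3,3)*C(7,1) = 7; P = 1/30; answer 1/30
Part 3: A2 = 1/30; threaded value p + q = 31; w = 6; cross terms: (28*6 - 38*-34)=1460, (38*13 - 27*6)=332, (27*15 - -21*13)=678, (-21*-34 - 28*15)=294; twice the area = |2764| = 2764; area = 1382; boundary points = 10 + 1 + 2 + 49 = 62; strictly interior points = area - boundary/2 + 1 = 1352; answer 1352

1352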